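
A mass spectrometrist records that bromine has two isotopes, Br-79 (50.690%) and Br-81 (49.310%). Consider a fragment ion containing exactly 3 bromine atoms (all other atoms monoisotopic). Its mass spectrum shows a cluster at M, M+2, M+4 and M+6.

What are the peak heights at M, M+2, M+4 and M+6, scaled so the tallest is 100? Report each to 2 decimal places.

34.27 : 100.00 : 97.28 : 31.54

Each Br atom is independently Br-79 (p = 0.50690) or Br-81 (q = 0.49310); the cluster is the binomial expansion (p + q)^3.
P(M) = 0.50690^3 = 0.130247
P(M+2) = 3 × 0.50690^2 × 0.49310^1 = 0.380103
P(M+4) = 3 × 0.50690^1 × 0.49310^2 = 0.369755
P(M+6) = 0.49310^3 = 0.119896
The M+2 peak is largest (0.380103); scaling to 100 gives 34.27 : 100.00 : 97.28 : 31.54.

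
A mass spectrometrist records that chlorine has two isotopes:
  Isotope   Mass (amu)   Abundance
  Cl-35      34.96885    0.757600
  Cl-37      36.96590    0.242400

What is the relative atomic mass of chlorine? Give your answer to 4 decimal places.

35.4529 amu

Average mass = Σ (abundance × isotope mass) = 0.757600 × 34.96885 + 0.242400 × 36.96590
= 26.492401 + 8.960534 = 35.452935 amu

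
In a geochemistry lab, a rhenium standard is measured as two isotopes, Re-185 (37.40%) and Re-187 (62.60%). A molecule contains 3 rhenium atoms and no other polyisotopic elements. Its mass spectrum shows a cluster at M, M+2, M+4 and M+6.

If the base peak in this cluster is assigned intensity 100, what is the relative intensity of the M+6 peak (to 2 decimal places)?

Binomial terms of (0.3740 + 0.6260)^3: M 0.0523, M+2 0.2627, M+4 0.4397, M+6 0.2453 → M+4 is the base peak.
P(M+4) = C(3,2) × 0.3740^1 × 0.6260^2 = 3 × 0.3740 × 0.391876 = 0.439685 (base)
P(M+6) = C(3,3) × 0.3740^0 × 0.6260^3 = 1 × 1.0000 × 0.24531438 = 0.245314
Relative intensity = 0.245314 / 0.439685 × 100 = 55.79

55.79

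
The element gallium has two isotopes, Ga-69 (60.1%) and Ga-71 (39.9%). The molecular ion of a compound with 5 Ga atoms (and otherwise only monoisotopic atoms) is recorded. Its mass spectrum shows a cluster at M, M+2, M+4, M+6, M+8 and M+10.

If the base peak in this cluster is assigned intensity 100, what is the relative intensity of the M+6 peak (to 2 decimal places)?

Binomial terms of (0.601 + 0.399)^5: M 0.0784, M+2 0.2603, M+4 0.3456, M+6 0.2294, M+8 0.0762, M+10 0.0101 → M+4 is the base peak.
P(M+4) = C(5,2) × 0.601^3 × 0.399^2 = 10 × 0.2170818 × 0.159201 = 0.345596 (base)
P(M+6) = C(5,3) × 0.601^2 × 0.399^3 = 10 × 0.361201 × 0.0635212 = 0.229439
Relative intensity = 0.229439 / 0.345596 × 100 = 66.39

66.39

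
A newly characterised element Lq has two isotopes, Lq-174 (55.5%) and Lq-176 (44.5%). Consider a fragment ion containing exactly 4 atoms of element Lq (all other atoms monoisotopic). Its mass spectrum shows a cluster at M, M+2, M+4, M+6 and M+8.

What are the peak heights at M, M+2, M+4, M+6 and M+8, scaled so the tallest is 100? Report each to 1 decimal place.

25.9 : 83.1 : 100.0 : 53.5 : 10.7

Expanding (0.555 + 0.445)^4:
P(M) = 0.555^4 = 0.094879
P(M+2) = 4 × 0.555^3 × 0.445^1 = 0.304298
P(M+4) = 6 × 0.555^2 × 0.445^2 = 0.365980
P(M+6) = 4 × 0.555^1 × 0.445^3 = 0.195629
P(M+8) = 0.445^4 = 0.039214
The M+4 peak is largest (0.365980); scaling to 100 gives 25.9 : 83.1 : 100.0 : 53.5 : 10.7.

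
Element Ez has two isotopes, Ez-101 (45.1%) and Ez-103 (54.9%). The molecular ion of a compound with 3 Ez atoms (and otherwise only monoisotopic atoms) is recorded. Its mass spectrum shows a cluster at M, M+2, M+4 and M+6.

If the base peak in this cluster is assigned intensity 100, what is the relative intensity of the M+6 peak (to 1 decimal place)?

40.6

(0.451 + 0.549)^3 gives M 0.0917, M+2 0.3350, M+4 0.4078, M+6 0.1655; the largest is M+4.
P(M+4) = C(3,2) × 0.451^1 × 0.549^2 = 3 × 0.4510 × 0.301401 = 0.407796 (base)
P(M+6) = C(3,3) × 0.451^0 × 0.549^3 = 1 × 1.0000 × 0.16546915 = 0.165469
Relative intensity = 0.165469 / 0.407796 × 100 = 40.6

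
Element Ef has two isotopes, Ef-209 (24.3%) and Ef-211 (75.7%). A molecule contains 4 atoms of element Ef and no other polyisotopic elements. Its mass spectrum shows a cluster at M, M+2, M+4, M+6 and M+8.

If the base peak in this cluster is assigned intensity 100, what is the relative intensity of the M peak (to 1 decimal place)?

0.8

(0.243 + 0.757)^4 gives M 0.0035, M+2 0.0434, M+4 0.2030, M+6 0.4217, M+8 0.3284; the largest is M+6.
P(M+6) = C(4,3) × 0.243^1 × 0.757^3 = 4 × 0.2430 × 0.43379809 = 0.421652 (base)
P(M) = C(4,0) × 0.243^4 × 0.757^0 = 1 × 0.00348678 × 1.0000 = 0.003487
Relative intensity = 0.003487 / 0.421652 × 100 = 0.8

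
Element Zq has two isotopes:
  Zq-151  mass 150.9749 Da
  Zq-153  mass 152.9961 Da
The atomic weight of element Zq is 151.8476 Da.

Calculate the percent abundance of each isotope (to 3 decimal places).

Zq-151: 56.823%, Zq-153: 43.177%

With x = fraction of Zq-151 (so Zq-153 is 1 − x):
150.9749·x + 152.9961·(1 − x) = 151.8476
(150.9749 − 152.9961)·x = 151.8476 − 152.9961
x = -1.1485 / -2.0212 = 0.56823 → 56.823% Zq-151, 43.177% Zq-153.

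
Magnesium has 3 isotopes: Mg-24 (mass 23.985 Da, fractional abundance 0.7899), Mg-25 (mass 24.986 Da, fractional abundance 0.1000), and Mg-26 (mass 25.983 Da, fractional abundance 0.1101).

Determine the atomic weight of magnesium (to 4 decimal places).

Ar = Σ fᵢ·mᵢ = 0.7899 × 23.985 + 0.1000 × 24.986 + 0.1101 × 25.983
= 18.94575 + 2.49860 + 2.86073 = 24.30508 Da

24.3051 Da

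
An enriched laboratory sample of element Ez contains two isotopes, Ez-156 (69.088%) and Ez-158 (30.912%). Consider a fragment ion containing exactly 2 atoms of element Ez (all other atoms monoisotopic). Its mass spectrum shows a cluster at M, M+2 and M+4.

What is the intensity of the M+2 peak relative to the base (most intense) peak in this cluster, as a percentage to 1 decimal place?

89.5%

Term probabilities: M 0.4773, M+2 0.4271, M+4 0.0956. Base peak = M.
P(M) = C(2,0) × 0.69088^2 × 0.30912^0 = 1 × 0.47731517 × 1.0000 = 0.477315 (base)
P(M+2) = C(2,1) × 0.69088^1 × 0.30912^1 = 2 × 0.69088 × 0.30912 = 0.427130
Relative intensity = 0.427130 / 0.477315 × 100 = 89.5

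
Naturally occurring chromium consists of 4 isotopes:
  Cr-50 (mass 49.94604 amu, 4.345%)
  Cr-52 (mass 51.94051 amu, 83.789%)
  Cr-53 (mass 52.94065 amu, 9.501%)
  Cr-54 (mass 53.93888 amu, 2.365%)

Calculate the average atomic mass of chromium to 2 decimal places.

Weight each isotope mass by its fractional abundance: 0.04345 × 49.94604 + 0.83789 × 51.94051 + 0.09501 × 52.94065 + 0.02365 × 53.93888
= 2.170155 + 43.520434 + 5.029891 + 1.275655 = 51.996135 amu

52.00 amu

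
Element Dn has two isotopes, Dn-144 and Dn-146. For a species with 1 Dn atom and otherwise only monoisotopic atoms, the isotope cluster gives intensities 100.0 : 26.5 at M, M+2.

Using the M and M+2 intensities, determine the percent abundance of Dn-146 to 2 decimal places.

20.95%

Let p = fractional abundance of Dn-144. I(M+2)/I(M) = [C(1,1)·p^0·(1−p)] / p^1 = 1·(1−p)/p = 26.5/100.0 = 0.2650
(1−p)/p = 0.2650/1 = 0.2650  ⇒  p = 1/(1 + 0.2650) = 0.7905
Dn-144: 79.05%, Dn-146: 20.95%.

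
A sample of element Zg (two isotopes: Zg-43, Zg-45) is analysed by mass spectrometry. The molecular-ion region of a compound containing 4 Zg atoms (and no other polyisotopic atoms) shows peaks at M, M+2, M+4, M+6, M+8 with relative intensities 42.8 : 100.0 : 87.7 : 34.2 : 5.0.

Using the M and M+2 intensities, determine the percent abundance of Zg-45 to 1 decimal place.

36.9%

Write p for the Zg-43 fraction. I(M+2)/I(M) = [C(4,1)·p^3·(1−p)] / p^4 = 4·(1−p)/p = 100.0/42.8 = 2.3364
(1−p)/p = 2.3364/4 = 0.5841  ⇒  p = 1/(1 + 0.5841) = 0.6313
Zg-43: 63.1%, Zg-45: 36.9%.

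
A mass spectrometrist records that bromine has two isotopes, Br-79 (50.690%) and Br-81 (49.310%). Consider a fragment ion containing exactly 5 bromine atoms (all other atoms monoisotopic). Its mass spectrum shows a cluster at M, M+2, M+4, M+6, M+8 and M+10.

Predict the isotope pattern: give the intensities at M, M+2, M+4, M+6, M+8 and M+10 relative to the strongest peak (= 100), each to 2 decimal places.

The 5 Br atoms are independent, so intensities follow the terms of (0.50690 + 0.49310)^5.
P(M) = 0.50690^5 = 0.033467
P(M+2) = 5 × 0.50690^4 × 0.49310^1 = 0.162777
P(M+4) = 10 × 0.50690^3 × 0.49310^2 = 0.316692
P(M+6) = 10 × 0.50690^2 × 0.49310^3 = 0.308070
P(M+8) = 5 × 0.50690^1 × 0.49310^4 = 0.149842
P(M+10) = 0.49310^5 = 0.029152
The M+4 peak is largest (0.316692); scaling to 100 gives 10.57 : 51.40 : 100.00 : 97.28 : 47.31 : 9.21.

10.57 : 51.40 : 100.00 : 97.28 : 47.31 : 9.21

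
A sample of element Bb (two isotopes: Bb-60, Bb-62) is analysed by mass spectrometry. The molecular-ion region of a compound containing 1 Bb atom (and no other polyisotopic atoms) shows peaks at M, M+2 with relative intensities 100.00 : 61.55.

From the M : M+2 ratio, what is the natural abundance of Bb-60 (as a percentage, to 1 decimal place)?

61.9%

Write p for the Bb-60 fraction. I(M+2)/I(M) = [C(1,1)·p^0·(1−p)] / p^1 = 1·(1−p)/p = 61.55/100.00 = 0.6155
(1−p)/p = 0.6155/1 = 0.6155  ⇒  p = 1/(1 + 0.6155) = 0.6190
Bb-60: 61.9%, Bb-62: 38.1%.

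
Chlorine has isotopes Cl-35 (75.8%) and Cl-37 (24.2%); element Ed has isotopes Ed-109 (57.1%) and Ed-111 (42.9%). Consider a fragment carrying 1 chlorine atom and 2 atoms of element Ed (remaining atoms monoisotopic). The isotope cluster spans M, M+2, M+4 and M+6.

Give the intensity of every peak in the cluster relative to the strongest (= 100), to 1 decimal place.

54.9 : 100.0 : 57.3 : 9.9

Chlorine pattern (n=1): 0.7580 : 0.2420
Element Ed pattern (n=2): 0.326041 : 0.489918 : 0.184041
Convolve the two distributions (both contribute in 2-u steps):
  M: 0.7580×0.326041 = 0.247139
  M+2: 0.7580×0.489918 + 0.2420×0.326041 = 0.450260
  M+4: 0.7580×0.184041 + 0.2420×0.489918 = 0.258063
  M+6: 0.2420×0.184041 = 0.044538
Scale to base peak (0.450260) = 100: 54.9 : 100.0 : 57.3 : 9.9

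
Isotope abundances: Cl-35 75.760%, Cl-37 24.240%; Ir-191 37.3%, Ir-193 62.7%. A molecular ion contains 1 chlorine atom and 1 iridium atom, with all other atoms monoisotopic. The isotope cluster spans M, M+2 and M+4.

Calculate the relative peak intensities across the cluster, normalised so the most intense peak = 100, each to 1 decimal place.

Chlorine pattern (n=1): 0.7576 : 0.2424
Iridium pattern (n=1): 0.3730 : 0.6270
Convolve the two distributions (both contribute in 2-u steps):
  M: 0.7576×0.3730 = 0.282585
  M+2: 0.7576×0.6270 + 0.2424×0.3730 = 0.565430
  M+4: 0.2424×0.6270 = 0.151985
Scale to base peak (0.565430) = 100: 50.0 : 100.0 : 26.9

50.0 : 100.0 : 26.9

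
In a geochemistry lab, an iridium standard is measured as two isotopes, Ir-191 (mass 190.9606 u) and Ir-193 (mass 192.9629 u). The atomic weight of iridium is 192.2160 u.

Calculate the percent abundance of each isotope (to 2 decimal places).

Ir-191: 37.30%, Ir-193: 62.70%

Writing the weighted mean with unknown fraction x of Ir-191:
190.9606·x + 192.9629·(1 − x) = 192.2160
(190.9606 − 192.9629)·x = 192.2160 − 192.9629
x = -0.7469 / -2.0023 = 0.37302 → 37.30% Ir-191, 62.70% Ir-193.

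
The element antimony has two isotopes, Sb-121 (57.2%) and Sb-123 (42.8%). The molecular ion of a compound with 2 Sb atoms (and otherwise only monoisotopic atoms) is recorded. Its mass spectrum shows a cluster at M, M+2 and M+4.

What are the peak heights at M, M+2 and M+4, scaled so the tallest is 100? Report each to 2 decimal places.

66.82 : 100.00 : 37.41

The 2 Sb atoms are independent, so intensities follow the terms of (0.572 + 0.428)^2.
P(M) = 0.572^2 = 0.327184
P(M+2) = 2 × 0.572^1 × 0.428^1 = 0.489632
P(M+4) = 0.428^2 = 0.183184
The M+2 peak is largest (0.489632); scaling to 100 gives 66.82 : 100.00 : 37.41.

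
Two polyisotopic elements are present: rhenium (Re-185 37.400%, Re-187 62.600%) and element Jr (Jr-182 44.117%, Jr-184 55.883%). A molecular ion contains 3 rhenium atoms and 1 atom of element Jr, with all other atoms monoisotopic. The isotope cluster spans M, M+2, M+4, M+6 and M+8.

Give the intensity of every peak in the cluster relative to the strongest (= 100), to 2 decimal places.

Rhenium pattern (n=3): 0.05231362 : 0.26268713 : 0.43968487 : 0.24531438
Element Jr pattern (n=1): 0.44117 : 0.55883
Convolve the two distributions (both contribute in 2-u steps):
  M: 0.05231362×0.44117 = 0.023079
  M+2: 0.05231362×0.55883 + 0.26268713×0.44117 = 0.145124
  M+4: 0.26268713×0.55883 + 0.43968487×0.44117 = 0.340773
  M+6: 0.43968487×0.55883 + 0.24531438×0.44117 = 0.353934
  M+8: 0.24531438×0.55883 = 0.137089
Scale to base peak (0.353934) = 100: 6.52 : 41.00 : 96.28 : 100.00 : 38.73

6.52 : 41.00 : 96.28 : 100.00 : 38.73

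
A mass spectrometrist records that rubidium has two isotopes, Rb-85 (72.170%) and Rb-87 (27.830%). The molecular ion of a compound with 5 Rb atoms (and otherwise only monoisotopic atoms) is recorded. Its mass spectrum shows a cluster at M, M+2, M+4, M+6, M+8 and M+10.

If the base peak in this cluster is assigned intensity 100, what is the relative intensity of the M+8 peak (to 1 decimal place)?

(0.72170 + 0.27830)^5 gives M 0.1958, M+2 0.3775, M+4 0.2911, M+6 0.1123, M+8 0.0216, M+10 0.0017; the largest is M+2.
P(M+2) = C(5,1) × 0.72170^4 × 0.27830^1 = 5 × 0.27128565 × 0.2783 = 0.377494 (base)
P(M+8) = C(5,4) × 0.72170^1 × 0.27830^4 = 5 × 0.7217 × 0.00599864 = 0.021646
Relative intensity = 0.021646 / 0.377494 × 100 = 5.7

5.7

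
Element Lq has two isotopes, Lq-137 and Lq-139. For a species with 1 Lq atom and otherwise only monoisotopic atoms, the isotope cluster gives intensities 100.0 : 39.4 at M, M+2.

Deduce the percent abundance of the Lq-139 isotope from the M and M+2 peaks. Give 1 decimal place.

28.3%

If p is the fraction of Lq that is Lq-137, then I(M+2)/I(M) = [C(1,1)·p^0·(1−p)] / p^1 = 1·(1−p)/p = 39.4/100.0 = 0.3940
(1−p)/p = 0.3940/1 = 0.3940  ⇒  p = 1/(1 + 0.3940) = 0.7174
Lq-137: 71.7%, Lq-139: 28.3%.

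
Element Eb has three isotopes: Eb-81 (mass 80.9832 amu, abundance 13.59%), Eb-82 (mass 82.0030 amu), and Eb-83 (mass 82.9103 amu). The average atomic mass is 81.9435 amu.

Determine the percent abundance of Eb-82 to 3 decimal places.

77.693%

The remaining 86.41% is split between Eb-82 (fraction x) and Eb-83 (fraction 0.8641 − x).
Substituting: 82.0030x + 82.9103(0.8641 − x) = 70.93788312
(82.0030 − 82.9103)x = -0.70490711  ⇒  x = 0.77693, y = 0.08717
Eb-82: 77.693%, Eb-83: 8.717%.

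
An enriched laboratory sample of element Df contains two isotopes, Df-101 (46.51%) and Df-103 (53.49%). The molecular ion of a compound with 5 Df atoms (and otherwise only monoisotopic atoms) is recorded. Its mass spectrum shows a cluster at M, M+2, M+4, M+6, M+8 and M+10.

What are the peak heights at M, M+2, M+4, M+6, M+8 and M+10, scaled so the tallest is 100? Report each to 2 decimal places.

6.57 : 37.80 : 86.95 : 100.00 : 57.50 : 13.23

The 5 Df atoms are independent, so intensities follow the terms of (0.4651 + 0.5349)^5.
P(M) = 0.4651^5 = 0.021764
P(M+2) = 5 × 0.4651^4 × 0.5349^1 = 0.125149
P(M+4) = 10 × 0.4651^3 × 0.5349^2 = 0.287862
P(M+6) = 10 × 0.4651^2 × 0.5349^3 = 0.331063
P(M+8) = 5 × 0.4651^1 × 0.5349^4 = 0.190374
P(M+10) = 0.5349^5 = 0.043789
The M+6 peak is largest (0.331063); scaling to 100 gives 6.57 : 37.80 : 86.95 : 100.00 : 57.50 : 13.23.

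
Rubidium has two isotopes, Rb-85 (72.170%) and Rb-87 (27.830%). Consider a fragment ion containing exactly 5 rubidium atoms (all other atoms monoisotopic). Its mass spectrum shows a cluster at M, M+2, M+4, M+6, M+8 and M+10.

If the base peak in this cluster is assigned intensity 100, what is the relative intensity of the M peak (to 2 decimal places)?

Term probabilities: M 0.1958, M+2 0.3775, M+4 0.2911, M+6 0.1123, M+8 0.0216, M+10 0.0017. Base peak = M+2.
P(M+2) = C(5,1) × 0.72170^4 × 0.27830^1 = 5 × 0.27128565 × 0.2783 = 0.377494 (base)
P(M) = C(5,0) × 0.72170^5 × 0.27830^0 = 1 × 0.19578685 × 1.0000 = 0.195787
Relative intensity = 0.195787 / 0.377494 × 100 = 51.86

51.86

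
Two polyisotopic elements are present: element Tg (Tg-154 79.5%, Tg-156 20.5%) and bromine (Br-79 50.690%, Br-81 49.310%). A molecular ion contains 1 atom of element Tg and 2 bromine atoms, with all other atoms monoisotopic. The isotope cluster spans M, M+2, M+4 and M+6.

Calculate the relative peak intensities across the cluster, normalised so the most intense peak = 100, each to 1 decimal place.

45.4 : 100.0 : 65.7 : 11.1

Element Tg pattern (n=1): 0.7950 : 0.2050
Bromine pattern (n=2): 0.25694761 : 0.49990478 : 0.24314761
Convolve the two distributions (both contribute in 2-u steps):
  M: 0.7950×0.25694761 = 0.204273
  M+2: 0.7950×0.49990478 + 0.2050×0.25694761 = 0.450099
  M+4: 0.7950×0.24314761 + 0.2050×0.49990478 = 0.295783
  M+6: 0.2050×0.24314761 = 0.049845
Scale to base peak (0.450099) = 100: 45.4 : 100.0 : 65.7 : 11.1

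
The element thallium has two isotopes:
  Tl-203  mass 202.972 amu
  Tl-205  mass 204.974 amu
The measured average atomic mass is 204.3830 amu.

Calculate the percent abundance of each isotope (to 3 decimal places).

Tl-203: 29.520%, Tl-205: 70.480%

Writing the weighted mean with unknown fraction x of Tl-203:
202.972·x + 204.974·(1 − x) = 204.3830
(202.972 − 204.974)·x = 204.3830 − 204.974
x = -0.5910 / -2.002 = 0.29520 → 29.520% Tl-203, 70.480% Tl-205.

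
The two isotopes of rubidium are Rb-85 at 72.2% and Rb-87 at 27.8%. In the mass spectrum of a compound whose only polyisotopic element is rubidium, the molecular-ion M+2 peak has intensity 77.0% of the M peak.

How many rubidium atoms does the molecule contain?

The M+2/M ratio from n Rb atoms is n · q/p = n · 0.278/0.722.
n = 0.770 × 0.722/0.278 = 2.00 ≈ 2

2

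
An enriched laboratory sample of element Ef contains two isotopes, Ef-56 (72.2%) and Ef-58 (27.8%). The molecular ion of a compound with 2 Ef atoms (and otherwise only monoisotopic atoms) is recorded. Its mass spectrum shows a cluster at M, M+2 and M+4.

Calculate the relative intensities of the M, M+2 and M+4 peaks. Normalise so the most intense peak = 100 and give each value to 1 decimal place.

Each Ef atom is independently Ef-56 (p = 0.722) or Ef-58 (q = 0.278); the cluster is the binomial expansion (p + q)^2.
P(M) = 0.722^2 = 0.521284
P(M+2) = 2 × 0.722^1 × 0.278^1 = 0.401432
P(M+4) = 0.278^2 = 0.077284
The M peak is largest (0.521284); scaling to 100 gives 100.0 : 77.0 : 14.8.

100.0 : 77.0 : 14.8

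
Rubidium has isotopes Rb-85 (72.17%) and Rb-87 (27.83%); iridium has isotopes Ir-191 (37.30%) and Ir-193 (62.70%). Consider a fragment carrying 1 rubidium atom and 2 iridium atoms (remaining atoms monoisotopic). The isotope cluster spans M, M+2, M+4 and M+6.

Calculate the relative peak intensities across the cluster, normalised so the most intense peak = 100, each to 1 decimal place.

24.3 : 90.9 : 100.0 : 26.4

Rubidium pattern (n=1): 0.7217 : 0.2783
Iridium pattern (n=2): 0.139129 : 0.467742 : 0.393129
Convolve the two distributions (both contribute in 2-u steps):
  M: 0.7217×0.139129 = 0.100409
  M+2: 0.7217×0.467742 + 0.2783×0.139129 = 0.376289
  M+4: 0.7217×0.393129 + 0.2783×0.467742 = 0.413894
  M+6: 0.2783×0.393129 = 0.109408
Scale to base peak (0.413894) = 100: 24.3 : 90.9 : 100.0 : 26.4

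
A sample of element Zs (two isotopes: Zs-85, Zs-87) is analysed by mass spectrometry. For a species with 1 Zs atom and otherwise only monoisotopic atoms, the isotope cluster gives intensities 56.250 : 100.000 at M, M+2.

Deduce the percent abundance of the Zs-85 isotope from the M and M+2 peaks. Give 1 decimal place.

Let p = fractional abundance of Zs-85. I(M+2)/I(M) = [C(1,1)·p^0·(1−p)] / p^1 = 1·(1−p)/p = 100.000/56.250 = 1.7778
(1−p)/p = 1.7778/1 = 1.7778  ⇒  p = 1/(1 + 1.7778) = 0.3600
Zs-85: 36.0%, Zs-87: 64.0%.

36.0%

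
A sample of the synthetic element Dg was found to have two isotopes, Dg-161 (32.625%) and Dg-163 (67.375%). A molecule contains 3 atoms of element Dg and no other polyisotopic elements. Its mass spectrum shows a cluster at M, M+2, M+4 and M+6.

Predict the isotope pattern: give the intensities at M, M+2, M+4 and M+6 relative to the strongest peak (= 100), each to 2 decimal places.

Expanding (0.32625 + 0.67375)^3:
P(M) = 0.32625^3 = 0.034726
P(M+2) = 3 × 0.32625^2 × 0.67375^1 = 0.215140
P(M+4) = 3 × 0.32625^1 × 0.67375^2 = 0.444293
P(M+6) = 0.67375^3 = 0.305841
The M+4 peak is largest (0.444293); scaling to 100 gives 7.82 : 48.42 : 100.00 : 68.84.

7.82 : 48.42 : 100.00 : 68.84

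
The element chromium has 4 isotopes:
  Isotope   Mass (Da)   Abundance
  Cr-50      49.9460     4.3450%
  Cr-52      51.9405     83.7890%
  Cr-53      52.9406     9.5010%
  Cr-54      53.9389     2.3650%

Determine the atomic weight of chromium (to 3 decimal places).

51.996 Da

Weight each isotope mass by its fractional abundance: 0.043450 × 49.9460 + 0.837890 × 51.9405 + 0.095010 × 52.9406 + 0.023650 × 53.9389
= 2.17015 + 43.52043 + 5.02989 + 1.27565 = 51.99612 Da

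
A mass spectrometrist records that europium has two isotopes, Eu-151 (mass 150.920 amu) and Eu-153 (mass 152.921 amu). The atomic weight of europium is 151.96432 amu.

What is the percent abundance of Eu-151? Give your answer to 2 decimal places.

Let x be the fractional abundance of Eu-151; then Eu-153 has abundance 1 − x.
150.920·x + 152.921·(1 − x) = 151.96432
(150.920 − 152.921)·x = 151.96432 − 152.921
x = -0.95668 / -2.001 = 0.47810 → 47.81% Eu-151, 52.19% Eu-153.

47.81%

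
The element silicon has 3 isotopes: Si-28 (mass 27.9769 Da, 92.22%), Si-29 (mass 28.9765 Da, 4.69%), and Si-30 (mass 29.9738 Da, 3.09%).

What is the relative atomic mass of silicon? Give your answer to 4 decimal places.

28.0855 Da

Average mass = Σ (abundance × isotope mass) = 0.9222 × 27.9769 + 0.0469 × 28.9765 + 0.0309 × 29.9738
= 25.80030 + 1.35900 + 0.92619 = 28.08549 Da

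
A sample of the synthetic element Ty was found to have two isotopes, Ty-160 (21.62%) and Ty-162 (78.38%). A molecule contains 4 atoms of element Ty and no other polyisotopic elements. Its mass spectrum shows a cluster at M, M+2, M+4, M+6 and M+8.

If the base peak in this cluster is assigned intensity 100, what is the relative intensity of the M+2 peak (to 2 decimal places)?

7.61

Binomial terms of (0.2162 + 0.7838)^4: M 0.0022, M+2 0.0317, M+4 0.1723, M+6 0.4164, M+8 0.3774 → M+6 is the base peak.
P(M+6) = C(4,3) × 0.2162^1 × 0.7838^3 = 4 × 0.2162 × 0.4815216 = 0.416420 (base)
P(M+2) = C(4,1) × 0.2162^3 × 0.7838^1 = 4 × 0.01010572 × 0.7838 = 0.031683
Relative intensity = 0.031683 / 0.416420 × 100 = 7.61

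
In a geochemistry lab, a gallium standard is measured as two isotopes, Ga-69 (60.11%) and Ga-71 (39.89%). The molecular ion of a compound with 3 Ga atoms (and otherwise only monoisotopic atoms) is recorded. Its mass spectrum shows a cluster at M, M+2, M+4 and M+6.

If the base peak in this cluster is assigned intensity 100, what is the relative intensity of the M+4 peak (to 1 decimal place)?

(0.6011 + 0.3989)^3 gives M 0.2172, M+2 0.4324, M+4 0.2869, M+6 0.0635; the largest is M+2.
P(M+2) = C(3,1) × 0.6011^2 × 0.3989^1 = 3 × 0.36132121 × 0.3989 = 0.432393 (base)
P(M+4) = C(3,2) × 0.6011^1 × 0.3989^2 = 3 × 0.6011 × 0.15912121 = 0.286943
Relative intensity = 0.286943 / 0.432393 × 100 = 66.4

66.4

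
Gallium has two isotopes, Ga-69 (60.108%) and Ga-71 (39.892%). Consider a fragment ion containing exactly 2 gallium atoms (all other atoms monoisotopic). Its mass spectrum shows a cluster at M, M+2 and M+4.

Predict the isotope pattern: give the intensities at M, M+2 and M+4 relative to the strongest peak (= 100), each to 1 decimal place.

75.3 : 100.0 : 33.2

The 2 Ga atoms are independent, so intensities follow the terms of (0.60108 + 0.39892)^2.
P(M) = 0.60108^2 = 0.361297
P(M+2) = 2 × 0.60108^1 × 0.39892^1 = 0.479566
P(M+4) = 0.39892^2 = 0.159137
The M+2 peak is largest (0.479566); scaling to 100 gives 75.3 : 100.0 : 33.2.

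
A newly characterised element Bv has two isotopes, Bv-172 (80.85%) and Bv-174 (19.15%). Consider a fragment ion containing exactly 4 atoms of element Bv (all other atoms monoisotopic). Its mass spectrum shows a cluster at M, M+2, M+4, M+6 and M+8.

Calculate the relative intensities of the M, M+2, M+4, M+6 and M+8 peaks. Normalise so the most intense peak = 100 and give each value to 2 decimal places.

100.00 : 94.74 : 33.66 : 5.32 : 0.31

Expanding (0.8085 + 0.1915)^4:
P(M) = 0.8085^4 = 0.427287
P(M+2) = 4 × 0.8085^3 × 0.1915^1 = 0.404826
P(M+4) = 6 × 0.8085^2 × 0.1915^2 = 0.143830
P(M+6) = 4 × 0.8085^1 × 0.1915^3 = 0.022712
P(M+8) = 0.1915^4 = 0.001345
The M peak is largest (0.427287); scaling to 100 gives 100.00 : 94.74 : 33.66 : 5.32 : 0.31.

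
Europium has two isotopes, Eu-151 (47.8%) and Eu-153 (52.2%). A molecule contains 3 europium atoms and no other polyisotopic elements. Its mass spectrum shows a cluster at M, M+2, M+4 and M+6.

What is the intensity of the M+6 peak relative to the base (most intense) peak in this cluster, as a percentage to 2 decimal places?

36.40%

Binomial terms of (0.478 + 0.522)^3: M 0.1092, M+2 0.3578, M+4 0.3907, M+6 0.1422 → M+4 is the base peak.
P(M+4) = C(3,2) × 0.478^1 × 0.522^2 = 3 × 0.4780 × 0.272484 = 0.390742 (base)
P(M+6) = C(3,3) × 0.478^0 × 0.522^3 = 1 × 1.0000 × 0.14223665 = 0.142237
Relative intensity = 0.142237 / 0.390742 × 100 = 36.40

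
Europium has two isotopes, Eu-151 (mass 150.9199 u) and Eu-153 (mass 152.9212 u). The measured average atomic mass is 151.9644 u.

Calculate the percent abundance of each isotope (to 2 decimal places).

Eu-151: 47.81%, Eu-153: 52.19%

Let x be the fractional abundance of Eu-151; then Eu-153 has abundance 1 − x.
150.9199·x + 152.9212·(1 − x) = 151.9644
(150.9199 − 152.9212)·x = 151.9644 − 152.9212
x = -0.9568 / -2.0013 = 0.47809 → 47.81% Eu-151, 52.19% Eu-153.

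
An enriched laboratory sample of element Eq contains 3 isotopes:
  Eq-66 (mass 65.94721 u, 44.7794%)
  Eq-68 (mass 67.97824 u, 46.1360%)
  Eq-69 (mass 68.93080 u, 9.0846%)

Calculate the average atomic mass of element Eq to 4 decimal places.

67.1553 u

Ar = Σ fᵢ·mᵢ = 0.447794 × 65.94721 + 0.461360 × 67.97824 + 0.090846 × 68.93080
= 29.530765 + 31.362441 + 6.262087 = 67.155293 u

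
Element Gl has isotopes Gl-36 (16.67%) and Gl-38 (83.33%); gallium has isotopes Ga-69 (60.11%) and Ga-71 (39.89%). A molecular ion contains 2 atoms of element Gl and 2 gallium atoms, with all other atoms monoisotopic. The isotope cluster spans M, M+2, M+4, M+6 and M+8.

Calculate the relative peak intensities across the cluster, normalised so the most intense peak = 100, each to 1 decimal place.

2.6 : 29.3 : 100.0 : 97.1 : 28.4

Element Gl pattern (n=2): 0.02778889 : 0.27782222 : 0.69438889
Gallium pattern (n=2): 0.36132121 : 0.47955758 : 0.15912121
Convolve the two distributions (both contribute in 2-u steps):
  M: 0.02778889×0.36132121 = 0.010041
  M+2: 0.02778889×0.47955758 + 0.27782222×0.36132121 = 0.113709
  M+4: 0.02778889×0.15912121 + 0.27782222×0.47955758 + 0.69438889×0.36132121 = 0.388551
  M+6: 0.27782222×0.15912121 + 0.69438889×0.47955758 = 0.377207
  M+8: 0.69438889×0.15912121 = 0.110492
Scale to base peak (0.388551) = 100: 2.6 : 29.3 : 100.0 : 97.1 : 28.4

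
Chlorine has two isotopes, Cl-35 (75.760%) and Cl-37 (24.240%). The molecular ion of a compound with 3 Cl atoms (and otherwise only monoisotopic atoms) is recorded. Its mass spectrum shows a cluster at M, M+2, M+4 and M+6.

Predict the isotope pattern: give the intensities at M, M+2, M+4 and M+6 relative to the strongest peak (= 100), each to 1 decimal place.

100.0 : 96.0 : 30.7 : 3.3

Each Cl atom is independently Cl-35 (p = 0.75760) or Cl-37 (q = 0.24240); the cluster is the binomial expansion (p + q)^3.
P(M) = 0.75760^3 = 0.434830
P(M+2) = 3 × 0.75760^2 × 0.24240^1 = 0.417382
P(M+4) = 3 × 0.75760^1 × 0.24240^2 = 0.133545
P(M+6) = 0.24240^3 = 0.014243
The M peak is largest (0.434830); scaling to 100 gives 100.0 : 96.0 : 30.7 : 3.3.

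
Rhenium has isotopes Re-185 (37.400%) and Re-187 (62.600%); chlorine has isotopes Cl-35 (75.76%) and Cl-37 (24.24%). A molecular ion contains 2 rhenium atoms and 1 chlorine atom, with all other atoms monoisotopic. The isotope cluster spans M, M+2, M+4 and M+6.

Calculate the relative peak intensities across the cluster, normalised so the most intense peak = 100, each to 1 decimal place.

25.8 : 94.7 : 100.0 : 23.1

Rhenium pattern (n=2): 0.139876 : 0.468248 : 0.391876
Chlorine pattern (n=1): 0.7576 : 0.2424
Convolve the two distributions (both contribute in 2-u steps):
  M: 0.139876×0.7576 = 0.105970
  M+2: 0.139876×0.2424 + 0.468248×0.7576 = 0.388651
  M+4: 0.468248×0.2424 + 0.391876×0.7576 = 0.410389
  M+6: 0.391876×0.2424 = 0.094991
Scale to base peak (0.410389) = 100: 25.8 : 94.7 : 100.0 : 23.1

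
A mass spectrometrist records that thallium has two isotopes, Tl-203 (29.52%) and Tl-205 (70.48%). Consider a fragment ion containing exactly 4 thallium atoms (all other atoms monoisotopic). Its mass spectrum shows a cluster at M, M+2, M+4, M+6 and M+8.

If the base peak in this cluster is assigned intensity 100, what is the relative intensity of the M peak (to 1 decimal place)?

1.8

(0.2952 + 0.7048)^4 gives M 0.0076, M+2 0.0725, M+4 0.2597, M+6 0.4134, M+8 0.2468; the largest is M+6.
P(M+6) = C(4,3) × 0.2952^1 × 0.7048^3 = 4 × 0.2952 × 0.35010449 = 0.413403 (base)
P(M) = C(4,0) × 0.2952^4 × 0.7048^0 = 1 × 0.00759391 × 1.0000 = 0.007594
Relative intensity = 0.007594 / 0.413403 × 100 = 1.8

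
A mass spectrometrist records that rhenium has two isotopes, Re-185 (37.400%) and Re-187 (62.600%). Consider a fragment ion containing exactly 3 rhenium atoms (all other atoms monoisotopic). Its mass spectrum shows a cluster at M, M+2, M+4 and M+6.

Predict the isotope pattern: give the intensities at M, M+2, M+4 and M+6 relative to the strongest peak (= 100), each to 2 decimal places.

11.90 : 59.74 : 100.00 : 55.79

The 3 Re atoms are independent, so intensities follow the terms of (0.37400 + 0.62600)^3.
P(M) = 0.37400^3 = 0.052314
P(M+2) = 3 × 0.37400^2 × 0.62600^1 = 0.262687
P(M+4) = 3 × 0.37400^1 × 0.62600^2 = 0.439685
P(M+6) = 0.62600^3 = 0.245314
The M+4 peak is largest (0.439685); scaling to 100 gives 11.90 : 59.74 : 100.00 : 55.79.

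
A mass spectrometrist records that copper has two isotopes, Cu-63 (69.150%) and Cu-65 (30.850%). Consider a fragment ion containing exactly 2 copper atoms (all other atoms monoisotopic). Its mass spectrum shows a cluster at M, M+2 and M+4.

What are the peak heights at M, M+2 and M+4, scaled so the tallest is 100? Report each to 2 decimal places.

100.00 : 89.23 : 19.90

The 2 Cu atoms are independent, so intensities follow the terms of (0.69150 + 0.30850)^2.
P(M) = 0.69150^2 = 0.478172
P(M+2) = 2 × 0.69150^1 × 0.30850^1 = 0.426656
P(M+4) = 0.30850^2 = 0.095172
The M peak is largest (0.478172); scaling to 100 gives 100.00 : 89.23 : 19.90.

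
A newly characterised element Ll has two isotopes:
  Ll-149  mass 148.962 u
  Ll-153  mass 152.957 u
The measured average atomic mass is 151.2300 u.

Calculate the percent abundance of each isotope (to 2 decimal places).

Ll-149: 43.23%, Ll-153: 56.77%

With x = fraction of Ll-149 (so Ll-153 is 1 − x):
148.962·x + 152.957·(1 − x) = 151.2300
(148.962 − 152.957)·x = 151.2300 − 152.957
x = -1.7270 / -3.995 = 0.43229 → 43.23% Ll-149, 56.77% Ll-153.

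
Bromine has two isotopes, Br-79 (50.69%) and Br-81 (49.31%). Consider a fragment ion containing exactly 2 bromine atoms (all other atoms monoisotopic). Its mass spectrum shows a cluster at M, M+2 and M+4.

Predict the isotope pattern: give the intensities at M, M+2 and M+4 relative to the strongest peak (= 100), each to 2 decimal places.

Expanding (0.5069 + 0.4931)^2:
P(M) = 0.5069^2 = 0.256948
P(M+2) = 2 × 0.5069^1 × 0.4931^1 = 0.499905
P(M+4) = 0.4931^2 = 0.243148
The M+2 peak is largest (0.499905); scaling to 100 gives 51.40 : 100.00 : 48.64.

51.40 : 100.00 : 48.64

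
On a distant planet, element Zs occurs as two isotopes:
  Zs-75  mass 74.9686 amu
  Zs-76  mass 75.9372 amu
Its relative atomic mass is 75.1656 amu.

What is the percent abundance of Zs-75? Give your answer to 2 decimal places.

Let x be the fractional abundance of Zs-75; then Zs-76 has abundance 1 − x.
74.9686·x + 75.9372·(1 − x) = 75.1656
(74.9686 − 75.9372)·x = 75.1656 − 75.9372
x = -0.7716 / -0.9686 = 0.79661 → 79.66% Zs-75, 20.34% Zs-76.

79.66%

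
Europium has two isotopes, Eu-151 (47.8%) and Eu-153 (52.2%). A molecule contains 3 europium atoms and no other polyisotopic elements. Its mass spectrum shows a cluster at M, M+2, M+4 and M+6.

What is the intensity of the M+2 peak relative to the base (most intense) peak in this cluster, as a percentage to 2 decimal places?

Binomial terms of (0.478 + 0.522)^3: M 0.1092, M+2 0.3578, M+4 0.3907, M+6 0.1422 → M+4 is the base peak.
P(M+4) = C(3,2) × 0.478^1 × 0.522^2 = 3 × 0.4780 × 0.272484 = 0.390742 (base)
P(M+2) = C(3,1) × 0.478^2 × 0.522^1 = 3 × 0.228484 × 0.5220 = 0.357806
Relative intensity = 0.357806 / 0.390742 × 100 = 91.57

91.57%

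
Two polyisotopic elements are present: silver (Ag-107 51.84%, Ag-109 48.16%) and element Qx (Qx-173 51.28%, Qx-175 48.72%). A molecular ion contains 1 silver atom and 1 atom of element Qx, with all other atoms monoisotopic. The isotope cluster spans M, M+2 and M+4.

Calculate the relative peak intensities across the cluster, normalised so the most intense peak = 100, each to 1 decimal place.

53.2 : 100.0 : 47.0

Silver pattern (n=1): 0.5184 : 0.4816
Element Qx pattern (n=1): 0.5128 : 0.4872
Convolve the two distributions (both contribute in 2-u steps):
  M: 0.5184×0.5128 = 0.265836
  M+2: 0.5184×0.4872 + 0.4816×0.5128 = 0.499529
  M+4: 0.4816×0.4872 = 0.234636
Scale to base peak (0.499529) = 100: 53.2 : 100.0 : 47.0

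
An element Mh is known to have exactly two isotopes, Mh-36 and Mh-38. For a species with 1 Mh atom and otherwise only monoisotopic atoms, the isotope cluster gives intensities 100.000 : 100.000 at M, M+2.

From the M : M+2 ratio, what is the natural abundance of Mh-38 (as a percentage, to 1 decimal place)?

Let p = fractional abundance of Mh-36. I(M+2)/I(M) = [C(1,1)·p^0·(1−p)] / p^1 = 1·(1−p)/p = 100.000/100.000 = 1.0000
(1−p)/p = 1.0000/1 = 1.0000  ⇒  p = 1/(1 + 1.0000) = 0.5000
Mh-36: 50.0%, Mh-38: 50.0%.

50.0%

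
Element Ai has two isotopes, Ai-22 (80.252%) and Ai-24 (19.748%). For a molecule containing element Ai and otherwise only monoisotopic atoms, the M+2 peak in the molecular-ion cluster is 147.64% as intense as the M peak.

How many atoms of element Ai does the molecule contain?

6

For n independent Ai atoms, I(M+2)/I(M) = n · (abundance Ai-24) / (abundance Ai-22) = n · 0.19748/0.80252.
n = 1.4764 × 0.80252/0.19748 = 6.00 ≈ 6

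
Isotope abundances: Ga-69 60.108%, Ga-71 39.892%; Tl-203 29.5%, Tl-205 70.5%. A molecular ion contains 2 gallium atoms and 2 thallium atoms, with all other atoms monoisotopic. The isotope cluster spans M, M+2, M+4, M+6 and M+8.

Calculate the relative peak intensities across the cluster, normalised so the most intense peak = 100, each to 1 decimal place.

Gallium pattern (n=2): 0.36129717 : 0.47956567 : 0.15913717
Thallium pattern (n=2): 0.087025 : 0.41595 : 0.497025
Convolve the two distributions (both contribute in 2-u steps):
  M: 0.36129717×0.087025 = 0.031442
  M+2: 0.36129717×0.41595 + 0.47956567×0.087025 = 0.192016
  M+4: 0.36129717×0.497025 + 0.47956567×0.41595 + 0.15913717×0.087025 = 0.392898
  M+6: 0.47956567×0.497025 + 0.15913717×0.41595 = 0.304549
  M+8: 0.15913717×0.497025 = 0.079095
Scale to base peak (0.392898) = 100: 8.0 : 48.9 : 100.0 : 77.5 : 20.1

8.0 : 48.9 : 100.0 : 77.5 : 20.1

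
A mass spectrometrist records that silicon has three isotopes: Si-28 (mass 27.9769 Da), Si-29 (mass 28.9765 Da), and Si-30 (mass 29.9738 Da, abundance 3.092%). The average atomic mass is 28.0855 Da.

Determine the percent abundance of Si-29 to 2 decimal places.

4.69%

Let x and y be the fractions of Si-28 and Si-29. Then x + y = 1 − 0.03092 = 0.96908 and 27.9769x + 28.9765y = 28.0855 − 0.03092×29.9738 = 27.158710104.
Substituting: 27.9769x + 28.9765(0.96908 − x) = 27.158710104
(27.9769 − 28.9765)x = -0.921836516  ⇒  x = 0.92221, y = 0.04687
Si-28: 92.22%, Si-29: 4.69%.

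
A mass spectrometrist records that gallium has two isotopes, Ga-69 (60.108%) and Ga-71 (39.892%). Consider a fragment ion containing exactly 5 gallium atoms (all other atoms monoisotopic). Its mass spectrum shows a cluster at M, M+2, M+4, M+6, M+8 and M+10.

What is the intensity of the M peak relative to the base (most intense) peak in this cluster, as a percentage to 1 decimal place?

Term probabilities: M 0.0785, M+2 0.2604, M+4 0.3456, M+6 0.2294, M+8 0.0761, M+10 0.0101. Base peak = M+4.
P(M+4) = C(5,2) × 0.60108^3 × 0.39892^2 = 10 × 0.2171685 × 0.15913717 = 0.345596 (base)
P(M) = C(5,0) × 0.60108^5 × 0.39892^0 = 1 × 0.07846236 × 1.0000 = 0.078462
Relative intensity = 0.078462 / 0.345596 × 100 = 22.7

22.7%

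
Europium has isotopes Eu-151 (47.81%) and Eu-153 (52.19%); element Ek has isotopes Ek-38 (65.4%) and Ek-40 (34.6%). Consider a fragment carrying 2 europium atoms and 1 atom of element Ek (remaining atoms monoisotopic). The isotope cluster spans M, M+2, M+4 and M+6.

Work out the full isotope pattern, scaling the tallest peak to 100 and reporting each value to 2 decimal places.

Europium pattern (n=2): 0.22857961 : 0.49904078 : 0.27237961
Element Ek pattern (n=1): 0.6540 : 0.3460
Convolve the two distributions (both contribute in 2-u steps):
  M: 0.22857961×0.6540 = 0.149491
  M+2: 0.22857961×0.3460 + 0.49904078×0.6540 = 0.405461
  M+4: 0.49904078×0.3460 + 0.27237961×0.6540 = 0.350804
  M+6: 0.27237961×0.3460 = 0.094243
Scale to base peak (0.405461) = 100: 36.87 : 100.00 : 86.52 : 23.24

36.87 : 100.00 : 86.52 : 23.24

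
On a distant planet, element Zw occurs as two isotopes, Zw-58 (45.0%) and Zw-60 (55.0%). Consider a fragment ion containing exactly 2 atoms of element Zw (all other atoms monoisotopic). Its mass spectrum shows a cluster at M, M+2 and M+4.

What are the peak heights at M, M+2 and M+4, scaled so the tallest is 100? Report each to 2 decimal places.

40.91 : 100.00 : 61.11

Each Zw atom is independently Zw-58 (p = 0.450) or Zw-60 (q = 0.550); the cluster is the binomial expansion (p + q)^2.
P(M) = 0.450^2 = 0.202500
P(M+2) = 2 × 0.450^1 × 0.550^1 = 0.495000
P(M+4) = 0.550^2 = 0.302500
The M+2 peak is largest (0.495000); scaling to 100 gives 40.91 : 100.00 : 61.11.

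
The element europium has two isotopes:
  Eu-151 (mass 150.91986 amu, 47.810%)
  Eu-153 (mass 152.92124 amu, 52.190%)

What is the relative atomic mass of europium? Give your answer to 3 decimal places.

The abundance-weighted mean is 0.47810 × 150.91986 + 0.52190 × 152.92124
= 72.154785 + 79.809595 = 151.964380 amu

151.964 amu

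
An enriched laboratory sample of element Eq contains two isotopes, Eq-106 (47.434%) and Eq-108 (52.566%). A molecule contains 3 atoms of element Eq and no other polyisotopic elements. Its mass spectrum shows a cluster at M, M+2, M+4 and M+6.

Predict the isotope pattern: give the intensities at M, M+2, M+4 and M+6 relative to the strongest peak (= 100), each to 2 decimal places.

27.14 : 90.24 : 100.00 : 36.94

The 3 Eq atoms are independent, so intensities follow the terms of (0.47434 + 0.52566)^3.
P(M) = 0.47434^3 = 0.106726
P(M+2) = 3 × 0.47434^2 × 0.52566^1 = 0.354818
P(M+4) = 3 × 0.47434^1 × 0.52566^2 = 0.393207
P(M+6) = 0.52566^3 = 0.145250
The M+4 peak is largest (0.393207); scaling to 100 gives 27.14 : 90.24 : 100.00 : 36.94.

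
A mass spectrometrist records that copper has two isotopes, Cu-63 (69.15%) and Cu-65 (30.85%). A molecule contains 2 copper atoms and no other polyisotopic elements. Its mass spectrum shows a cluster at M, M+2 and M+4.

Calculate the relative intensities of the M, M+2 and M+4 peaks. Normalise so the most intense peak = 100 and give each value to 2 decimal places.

Expanding (0.6915 + 0.3085)^2:
P(M) = 0.6915^2 = 0.478172
P(M+2) = 2 × 0.6915^1 × 0.3085^1 = 0.426656
P(M+4) = 0.3085^2 = 0.095172
The M peak is largest (0.478172); scaling to 100 gives 100.00 : 89.23 : 19.90.

100.00 : 89.23 : 19.90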